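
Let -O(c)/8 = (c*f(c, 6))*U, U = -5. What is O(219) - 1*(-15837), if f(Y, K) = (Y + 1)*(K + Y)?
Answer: 433635837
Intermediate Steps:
f(Y, K) = (1 + Y)*(K + Y)
O(c) = 40*c*(6 + c² + 7*c) (O(c) = -8*c*(6 + c + c² + 6*c)*(-5) = -8*c*(6 + c² + 7*c)*(-5) = -(-40)*c*(6 + c² + 7*c) = 40*c*(6 + c² + 7*c))
O(219) - 1*(-15837) = 40*219*(6 + 219² + 7*219) - 1*(-15837) = 40*219*(6 + 47961 + 1533) + 15837 = 40*219*49500 + 15837 = 433620000 + 15837 = 433635837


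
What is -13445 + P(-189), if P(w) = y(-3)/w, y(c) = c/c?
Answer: -2541106/189 ≈ -13445.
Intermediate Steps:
y(c) = 1
P(w) = 1/w
-13445 + P(-189) = -13445 + 1/(-189) = -13445 - 1/189 = -2541106/189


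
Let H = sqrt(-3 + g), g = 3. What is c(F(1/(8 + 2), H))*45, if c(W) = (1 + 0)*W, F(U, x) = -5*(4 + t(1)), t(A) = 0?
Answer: -900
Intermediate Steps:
H = 0 (H = sqrt(-3 + 3) = sqrt(0) = 0)
F(U, x) = -20 (F(U, x) = -5*(4 + 0) = -5*4 = -20)
c(W) = W (c(W) = 1*W = W)
c(F(1/(8 + 2), H))*45 = -20*45 = -900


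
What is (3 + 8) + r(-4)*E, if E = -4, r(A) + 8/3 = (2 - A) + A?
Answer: 41/3 ≈ 13.667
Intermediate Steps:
r(A) = -⅔ (r(A) = -8/3 + ((2 - A) + A) = -8/3 + 2 = -⅔)
(3 + 8) + r(-4)*E = (3 + 8) - ⅔*(-4) = 11 + 8/3 = 41/3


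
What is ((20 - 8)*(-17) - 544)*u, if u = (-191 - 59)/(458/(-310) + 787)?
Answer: 7246250/30439 ≈ 238.06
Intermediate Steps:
u = -19375/60878 (u = -250/(458*(-1/310) + 787) = -250/(-229/155 + 787) = -250/121756/155 = -250*155/121756 = -19375/60878 ≈ -0.31826)
((20 - 8)*(-17) - 544)*u = ((20 - 8)*(-17) - 544)*(-19375/60878) = (12*(-17) - 544)*(-19375/60878) = (-204 - 544)*(-19375/60878) = -748*(-19375/60878) = 7246250/30439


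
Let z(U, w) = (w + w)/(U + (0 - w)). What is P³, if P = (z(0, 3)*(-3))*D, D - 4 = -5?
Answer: -216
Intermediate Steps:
D = -1 (D = 4 - 5 = -1)
z(U, w) = 2*w/(U - w) (z(U, w) = (2*w)/(U - w) = 2*w/(U - w))
P = -6 (P = ((2*3/(0 - 1*3))*(-3))*(-1) = ((2*3/(0 - 3))*(-3))*(-1) = ((2*3/(-3))*(-3))*(-1) = ((2*3*(-⅓))*(-3))*(-1) = -2*(-3)*(-1) = 6*(-1) = -6)
P³ = (-6)³ = -216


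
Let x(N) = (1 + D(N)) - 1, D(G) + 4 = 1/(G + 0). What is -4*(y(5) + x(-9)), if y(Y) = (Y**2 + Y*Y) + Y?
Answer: -1832/9 ≈ -203.56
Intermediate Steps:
D(G) = -4 + 1/G (D(G) = -4 + 1/(G + 0) = -4 + 1/G)
y(Y) = Y + 2*Y**2 (y(Y) = (Y**2 + Y**2) + Y = 2*Y**2 + Y = Y + 2*Y**2)
x(N) = -4 + 1/N (x(N) = (1 + (-4 + 1/N)) - 1 = (-3 + 1/N) - 1 = -4 + 1/N)
-4*(y(5) + x(-9)) = -4*(5*(1 + 2*5) + (-4 + 1/(-9))) = -4*(5*(1 + 10) + (-4 - 1/9)) = -4*(5*11 - 37/9) = -4*(55 - 37/9) = -4*458/9 = -1832/9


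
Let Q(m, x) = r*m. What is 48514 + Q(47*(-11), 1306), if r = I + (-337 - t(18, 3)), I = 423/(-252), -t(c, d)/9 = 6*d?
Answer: 3915991/28 ≈ 1.3986e+5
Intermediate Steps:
t(c, d) = -54*d
I = -47/28 (I = 423*(-1/252) = -47/28 ≈ -1.6786)
r = -4947/28 (r = -47/28 + (-337 - (-54)*3) = -47/28 + (-337 - 1*(-162)) = -47/28 + (-337 + 162) = -47/28 - 175 = -4947/28 ≈ -176.68)
Q(m, x) = -4947*m/28
48514 + Q(47*(-11), 1306) = 48514 - 232509*(-11)/28 = 48514 - 4947/28*(-517) = 48514 + 2557599/28 = 3915991/28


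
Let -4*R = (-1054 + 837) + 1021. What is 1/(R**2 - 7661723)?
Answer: -1/7621322 ≈ -1.3121e-7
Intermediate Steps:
R = -201 (R = -((-1054 + 837) + 1021)/4 = -(-217 + 1021)/4 = -1/4*804 = -201)
1/(R**2 - 7661723) = 1/((-201)**2 - 7661723) = 1/(40401 - 7661723) = 1/(-7621322) = -1/7621322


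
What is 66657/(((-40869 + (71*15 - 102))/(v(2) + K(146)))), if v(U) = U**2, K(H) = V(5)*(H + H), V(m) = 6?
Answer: -19508282/6651 ≈ -2933.1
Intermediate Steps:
K(H) = 12*H (K(H) = 6*(H + H) = 6*(2*H) = 12*H)
66657/(((-40869 + (71*15 - 102))/(v(2) + K(146)))) = 66657/(((-40869 + (71*15 - 102))/(2**2 + 12*146))) = 66657/(((-40869 + (1065 - 102))/(4 + 1752))) = 66657/(((-40869 + 963)/1756)) = 66657/((-39906*1/1756)) = 66657/(-19953/878) = 66657*(-878/19953) = -19508282/6651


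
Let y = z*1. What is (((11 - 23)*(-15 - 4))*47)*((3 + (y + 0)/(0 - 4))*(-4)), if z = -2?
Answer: -150024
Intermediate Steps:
y = -2 (y = -2*1 = -2)
(((11 - 23)*(-15 - 4))*47)*((3 + (y + 0)/(0 - 4))*(-4)) = (((11 - 23)*(-15 - 4))*47)*((3 + (-2 + 0)/(0 - 4))*(-4)) = (-12*(-19)*47)*((3 - 2/(-4))*(-4)) = (228*47)*((3 - 2*(-1/4))*(-4)) = 10716*((3 + 1/2)*(-4)) = 10716*((7/2)*(-4)) = 10716*(-14) = -150024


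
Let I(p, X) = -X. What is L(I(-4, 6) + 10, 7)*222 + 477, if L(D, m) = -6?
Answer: -855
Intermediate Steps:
L(I(-4, 6) + 10, 7)*222 + 477 = -6*222 + 477 = -1332 + 477 = -855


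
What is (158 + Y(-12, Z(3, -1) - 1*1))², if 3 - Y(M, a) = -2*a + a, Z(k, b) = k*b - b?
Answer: 24964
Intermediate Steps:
Z(k, b) = -b + b*k (Z(k, b) = b*k - b = -b + b*k)
Y(M, a) = 3 + a (Y(M, a) = 3 - (-2*a + a) = 3 - (-1)*a = 3 + a)
(158 + Y(-12, Z(3, -1) - 1*1))² = (158 + (3 + (-(-1 + 3) - 1*1)))² = (158 + (3 + (-1*2 - 1)))² = (158 + (3 + (-2 - 1)))² = (158 + (3 - 3))² = (158 + 0)² = 158² = 24964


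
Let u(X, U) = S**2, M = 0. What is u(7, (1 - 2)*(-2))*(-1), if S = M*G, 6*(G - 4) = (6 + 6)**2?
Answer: 0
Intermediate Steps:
G = 28 (G = 4 + (6 + 6)**2/6 = 4 + (1/6)*12**2 = 4 + (1/6)*144 = 4 + 24 = 28)
S = 0 (S = 0*28 = 0)
u(X, U) = 0 (u(X, U) = 0**2 = 0)
u(7, (1 - 2)*(-2))*(-1) = 0*(-1) = 0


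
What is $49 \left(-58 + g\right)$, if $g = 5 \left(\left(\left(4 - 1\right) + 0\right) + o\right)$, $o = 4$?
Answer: $-1127$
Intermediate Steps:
$g = 35$ ($g = 5 \left(\left(\left(4 - 1\right) + 0\right) + 4\right) = 5 \left(\left(3 + 0\right) + 4\right) = 5 \left(3 + 4\right) = 5 \cdot 7 = 35$)
$49 \left(-58 + g\right) = 49 \left(-58 + 35\right) = 49 \left(-23\right) = -1127$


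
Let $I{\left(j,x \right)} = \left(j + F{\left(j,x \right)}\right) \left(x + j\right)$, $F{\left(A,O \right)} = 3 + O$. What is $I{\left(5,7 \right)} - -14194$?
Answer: $14374$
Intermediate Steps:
$I{\left(j,x \right)} = \left(j + x\right) \left(3 + j + x\right)$ ($I{\left(j,x \right)} = \left(j + \left(3 + x\right)\right) \left(x + j\right) = \left(3 + j + x\right) \left(j + x\right) = \left(j + x\right) \left(3 + j + x\right)$)
$I{\left(5,7 \right)} - -14194 = \left(5^{2} + 5 \cdot 7 + 5 \left(3 + 7\right) + 7 \left(3 + 7\right)\right) - -14194 = \left(25 + 35 + 5 \cdot 10 + 7 \cdot 10\right) + 14194 = \left(25 + 35 + 50 + 70\right) + 14194 = 180 + 14194 = 14374$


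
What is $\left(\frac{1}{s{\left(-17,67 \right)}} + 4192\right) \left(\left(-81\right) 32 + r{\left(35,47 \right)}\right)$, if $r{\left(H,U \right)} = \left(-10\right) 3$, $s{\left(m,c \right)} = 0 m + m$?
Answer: $- \frac{186851586}{17} \approx -1.0991 \cdot 10^{7}$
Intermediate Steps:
$s{\left(m,c \right)} = m$ ($s{\left(m,c \right)} = 0 + m = m$)
$r{\left(H,U \right)} = -30$
$\left(\frac{1}{s{\left(-17,67 \right)}} + 4192\right) \left(\left(-81\right) 32 + r{\left(35,47 \right)}\right) = \left(\frac{1}{-17} + 4192\right) \left(\left(-81\right) 32 - 30\right) = \left(- \frac{1}{17} + 4192\right) \left(-2592 - 30\right) = \frac{71263}{17} \left(-2622\right) = - \frac{186851586}{17}$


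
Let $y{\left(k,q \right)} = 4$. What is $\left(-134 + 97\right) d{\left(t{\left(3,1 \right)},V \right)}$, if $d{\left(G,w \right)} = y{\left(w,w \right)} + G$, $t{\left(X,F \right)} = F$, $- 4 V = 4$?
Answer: $-185$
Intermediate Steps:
$V = -1$ ($V = \left(- \frac{1}{4}\right) 4 = -1$)
$d{\left(G,w \right)} = 4 + G$
$\left(-134 + 97\right) d{\left(t{\left(3,1 \right)},V \right)} = \left(-134 + 97\right) \left(4 + 1\right) = \left(-37\right) 5 = -185$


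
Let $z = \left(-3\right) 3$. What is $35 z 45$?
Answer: $-14175$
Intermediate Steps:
$z = -9$
$35 z 45 = 35 \left(-9\right) 45 = \left(-315\right) 45 = -14175$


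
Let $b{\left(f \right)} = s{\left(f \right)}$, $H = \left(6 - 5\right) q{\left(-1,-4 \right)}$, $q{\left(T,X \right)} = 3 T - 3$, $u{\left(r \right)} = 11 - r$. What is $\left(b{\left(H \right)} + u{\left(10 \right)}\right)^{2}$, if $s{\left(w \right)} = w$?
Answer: $25$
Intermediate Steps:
$q{\left(T,X \right)} = -3 + 3 T$
$H = -6$ ($H = \left(6 - 5\right) \left(-3 + 3 \left(-1\right)\right) = 1 \left(-3 - 3\right) = 1 \left(-6\right) = -6$)
$b{\left(f \right)} = f$
$\left(b{\left(H \right)} + u{\left(10 \right)}\right)^{2} = \left(-6 + \left(11 - 10\right)\right)^{2} = \left(-6 + 1\right)^{2} = \left(-5\right)^{2} = 25$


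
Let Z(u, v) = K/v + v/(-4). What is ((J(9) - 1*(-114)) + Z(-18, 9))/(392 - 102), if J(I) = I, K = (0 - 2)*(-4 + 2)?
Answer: 4363/10440 ≈ 0.41791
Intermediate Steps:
K = 4 (K = -2*(-2) = 4)
Z(u, v) = 4/v - v/4 (Z(u, v) = 4/v + v/(-4) = 4/v + v*(-1/4) = 4/v - v/4)
((J(9) - 1*(-114)) + Z(-18, 9))/(392 - 102) = ((9 - 1*(-114)) + (4/9 - 1/4*9))/(392 - 102) = ((9 + 114) + (4*(1/9) - 9/4))/290 = (123 + (4/9 - 9/4))*(1/290) = (123 - 65/36)*(1/290) = (4363/36)*(1/290) = 4363/10440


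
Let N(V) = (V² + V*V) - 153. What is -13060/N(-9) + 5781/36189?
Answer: -52508479/36189 ≈ -1451.0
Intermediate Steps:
N(V) = -153 + 2*V² (N(V) = (V² + V²) - 153 = 2*V² - 153 = -153 + 2*V²)
-13060/N(-9) + 5781/36189 = -13060/(-153 + 2*(-9)²) + 5781/36189 = -13060/(-153 + 2*81) + 5781*(1/36189) = -13060/(-153 + 162) + 1927/12063 = -13060/9 + 1927/12063 = -52508479/36189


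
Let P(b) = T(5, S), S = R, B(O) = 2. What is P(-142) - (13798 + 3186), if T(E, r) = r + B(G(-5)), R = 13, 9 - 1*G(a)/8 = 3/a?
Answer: -16969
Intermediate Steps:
G(a) = 72 - 24/a
S = 13
T(E, r) = 2 + r (T(E, r) = r + 2 = 2 + r)
P(b) = 15 (P(b) = 2 + 13 = 15)
P(-142) - (13798 + 3186) = 15 - (13798 + 3186) = 15 - 1*16984 = 15 - 16984 = -16969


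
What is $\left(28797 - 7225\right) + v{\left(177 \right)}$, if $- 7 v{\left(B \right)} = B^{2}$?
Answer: $\frac{119675}{7} \approx 17096.0$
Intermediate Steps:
$v{\left(B \right)} = - \frac{B^{2}}{7}$
$\left(28797 - 7225\right) + v{\left(177 \right)} = \left(28797 - 7225\right) - \frac{177^{2}}{7} = 21572 - \frac{31329}{7} = \frac{119675}{7}$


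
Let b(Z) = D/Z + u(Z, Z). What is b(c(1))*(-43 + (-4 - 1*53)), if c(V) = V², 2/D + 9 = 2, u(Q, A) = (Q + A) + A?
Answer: -1900/7 ≈ -271.43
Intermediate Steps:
u(Q, A) = Q + 2*A (u(Q, A) = (A + Q) + A = Q + 2*A)
D = -2/7 (D = 2/(-9 + 2) = 2/(-7) = 2*(-⅐) = -2/7 ≈ -0.28571)
b(Z) = 3*Z - 2/(7*Z) (b(Z) = -2/(7*Z) + (Z + 2*Z) = -2/(7*Z) + 3*Z = 3*Z - 2/(7*Z))
b(c(1))*(-43 + (-4 - 1*53)) = (3*1² - 2/(7*(1²)))*(-43 + (-4 - 1*53)) = (3*1 - 2/7/1)*(-43 + (-4 - 53)) = (3 - 2/7*1)*(-43 - 57) = (3 - 2/7)*(-100) = (19/7)*(-100) = -1900/7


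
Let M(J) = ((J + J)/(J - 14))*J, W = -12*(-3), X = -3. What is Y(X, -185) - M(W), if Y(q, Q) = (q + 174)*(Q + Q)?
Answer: -697266/11 ≈ -63388.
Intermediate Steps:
Y(q, Q) = 2*Q*(174 + q) (Y(q, Q) = (174 + q)*(2*Q) = 2*Q*(174 + q))
W = 36
M(J) = 2*J²/(-14 + J) (M(J) = ((2*J)/(-14 + J))*J = (2*J/(-14 + J))*J = 2*J²/(-14 + J))
Y(X, -185) - M(W) = 2*(-185)*(174 - 3) - 2*36²/(-14 + 36) = 2*(-185)*171 - 2*1296/22 = -63270 - 2*1296/22 = -63270 - 1*1296/11 = -63270 - 1296/11 = -697266/11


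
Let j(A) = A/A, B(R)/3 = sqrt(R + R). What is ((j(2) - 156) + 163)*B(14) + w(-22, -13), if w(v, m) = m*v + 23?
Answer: 309 + 48*sqrt(7) ≈ 436.00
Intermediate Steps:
B(R) = 3*sqrt(2)*sqrt(R) (B(R) = 3*sqrt(R + R) = 3*sqrt(2*R) = 3*(sqrt(2)*sqrt(R)) = 3*sqrt(2)*sqrt(R))
j(A) = 1
w(v, m) = 23 + m*v
((j(2) - 156) + 163)*B(14) + w(-22, -13) = ((1 - 156) + 163)*(3*sqrt(2)*sqrt(14)) + (23 - 13*(-22)) = (-155 + 163)*(6*sqrt(7)) + (23 + 286) = 8*(6*sqrt(7)) + 309 = 48*sqrt(7) + 309 = 309 + 48*sqrt(7)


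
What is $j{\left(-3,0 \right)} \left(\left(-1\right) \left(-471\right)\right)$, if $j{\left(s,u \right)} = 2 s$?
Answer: $-2826$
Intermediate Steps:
$j{\left(-3,0 \right)} \left(\left(-1\right) \left(-471\right)\right) = 2 \left(-3\right) \left(\left(-1\right) \left(-471\right)\right) = \left(-6\right) 471 = -2826$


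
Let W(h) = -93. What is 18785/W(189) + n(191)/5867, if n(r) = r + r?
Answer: -110176069/545631 ≈ -201.92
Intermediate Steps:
n(r) = 2*r
18785/W(189) + n(191)/5867 = 18785/(-93) + (2*191)/5867 = 18785*(-1/93) + 382*(1/5867) = -18785/93 + 382/5867 = -110176069/545631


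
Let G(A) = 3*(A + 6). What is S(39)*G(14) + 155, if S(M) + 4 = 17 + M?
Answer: 3275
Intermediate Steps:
S(M) = 13 + M (S(M) = -4 + (17 + M) = 13 + M)
G(A) = 18 + 3*A (G(A) = 3*(6 + A) = 18 + 3*A)
S(39)*G(14) + 155 = (13 + 39)*(18 + 3*14) + 155 = 52*(18 + 42) + 155 = 52*60 + 155 = 3120 + 155 = 3275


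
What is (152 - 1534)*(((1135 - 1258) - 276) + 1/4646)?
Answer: 1280943323/2323 ≈ 5.5142e+5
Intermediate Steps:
(152 - 1534)*(((1135 - 1258) - 276) + 1/4646) = -1382*((-123 - 276) + 1/4646) = -1382*(-399 + 1/4646) = -1382*(-1853753/4646) = 1280943323/2323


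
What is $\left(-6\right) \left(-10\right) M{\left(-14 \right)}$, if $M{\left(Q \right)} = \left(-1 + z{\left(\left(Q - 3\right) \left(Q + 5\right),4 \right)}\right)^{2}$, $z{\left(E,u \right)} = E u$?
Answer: $22399260$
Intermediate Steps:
$M{\left(Q \right)} = \left(-1 + 4 \left(-3 + Q\right) \left(5 + Q\right)\right)^{2}$ ($M{\left(Q \right)} = \left(-1 + \left(Q - 3\right) \left(Q + 5\right) 4\right)^{2} = \left(-1 + \left(-3 + Q\right) \left(5 + Q\right) 4\right)^{2} = \left(-1 + 4 \left(-3 + Q\right) \left(5 + Q\right)\right)^{2}$)
$\left(-6\right) \left(-10\right) M{\left(-14 \right)} = \left(-6\right) \left(-10\right) \left(-61 + 4 \left(-14\right)^{2} + 8 \left(-14\right)\right)^{2} = 60 \left(-61 + 4 \cdot 196 - 112\right)^{2} = 60 \left(-61 + 784 - 112\right)^{2} = 60 \cdot 611^{2} = 60 \cdot 373321 = 22399260$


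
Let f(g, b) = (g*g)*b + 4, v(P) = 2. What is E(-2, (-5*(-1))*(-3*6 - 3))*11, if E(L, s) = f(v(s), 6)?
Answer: 308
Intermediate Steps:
f(g, b) = 4 + b*g² (f(g, b) = g²*b + 4 = b*g² + 4 = 4 + b*g²)
E(L, s) = 28 (E(L, s) = 4 + 6*2² = 4 + 6*4 = 4 + 24 = 28)
E(-2, (-5*(-1))*(-3*6 - 3))*11 = 28*11 = 308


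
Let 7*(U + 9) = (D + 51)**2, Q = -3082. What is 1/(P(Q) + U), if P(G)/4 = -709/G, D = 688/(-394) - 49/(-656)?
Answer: 180152714271488/61168085029594813 ≈ 0.0029452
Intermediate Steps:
D = -216011/129232 (D = 688*(-1/394) - 49*(-1/656) = -344/197 + 49/656 = -216011/129232 ≈ -1.6715)
P(G) = -2836/G (P(G) = 4*(-709/G) = -2836/G)
U = 39586185463129/116906368768 (U = -9 + (-216011/129232 + 51)**2/7 = -9 + (6374821/129232)**2/7 = -9 + (1/7)*(40638342782041/16700909824) = -9 + 40638342782041/116906368768 = 39586185463129/116906368768 ≈ 338.61)
1/(P(Q) + U) = 1/(-2836/(-3082) + 39586185463129/116906368768) = 1/(-2836*(-1/3082) + 39586185463129/116906368768) = 1/(1418/1541 + 39586185463129/116906368768) = 1/(61168085029594813/180152714271488) = 180152714271488/61168085029594813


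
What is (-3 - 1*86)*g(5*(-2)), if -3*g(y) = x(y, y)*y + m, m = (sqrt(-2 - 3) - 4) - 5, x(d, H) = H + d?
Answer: 16999/3 + 89*I*sqrt(5)/3 ≈ 5666.3 + 66.337*I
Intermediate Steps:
m = -9 + I*sqrt(5) (m = (sqrt(-5) - 4) - 5 = (I*sqrt(5) - 4) - 5 = (-4 + I*sqrt(5)) - 5 = -9 + I*sqrt(5) ≈ -9.0 + 2.2361*I)
g(y) = 3 - 2*y**2/3 - I*sqrt(5)/3 (g(y) = -((y + y)*y + (-9 + I*sqrt(5)))/3 = -((2*y)*y + (-9 + I*sqrt(5)))/3 = -(2*y**2 + (-9 + I*sqrt(5)))/3 = -(-9 + 2*y**2 + I*sqrt(5))/3 = 3 - 2*y**2/3 - I*sqrt(5)/3)
(-3 - 1*86)*g(5*(-2)) = (-3 - 1*86)*(3 - 2*(5*(-2))**2/3 - I*sqrt(5)/3) = (-3 - 86)*(3 - 2/3*(-10)**2 - I*sqrt(5)/3) = -89*(3 - 2/3*100 - I*sqrt(5)/3) = -89*(3 - 200/3 - I*sqrt(5)/3) = -89*(-191/3 - I*sqrt(5)/3) = 16999/3 + 89*I*sqrt(5)/3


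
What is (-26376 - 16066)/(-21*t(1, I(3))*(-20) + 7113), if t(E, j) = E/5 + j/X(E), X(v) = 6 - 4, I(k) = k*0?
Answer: -42442/7197 ≈ -5.8972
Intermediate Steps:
I(k) = 0
X(v) = 2
t(E, j) = j/2 + E/5 (t(E, j) = E/5 + j/2 = j/2 + E/5)
(-26376 - 16066)/(-21*t(1, I(3))*(-20) + 7113) = (-26376 - 16066)/(-21*((1/2)*0 + (1/5)*1)*(-20) + 7113) = -42442/(-21*(0 + 1/5)*(-20) + 7113) = -42442/(-21*1/5*(-20) + 7113) = -42442/(-21/5*(-20) + 7113) = -42442/(84 + 7113) = -42442/7197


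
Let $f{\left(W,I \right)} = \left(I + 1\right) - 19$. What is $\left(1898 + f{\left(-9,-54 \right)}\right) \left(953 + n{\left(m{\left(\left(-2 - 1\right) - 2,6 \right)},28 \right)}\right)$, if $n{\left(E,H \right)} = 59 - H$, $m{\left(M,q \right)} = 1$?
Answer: $1796784$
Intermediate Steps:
$f{\left(W,I \right)} = -18 + I$ ($f{\left(W,I \right)} = \left(1 + I\right) - 19 = -18 + I$)
$\left(1898 + f{\left(-9,-54 \right)}\right) \left(953 + n{\left(m{\left(\left(-2 - 1\right) - 2,6 \right)},28 \right)}\right) = \left(1898 - 72\right) \left(953 + \left(59 - 28\right)\right) = 1826 \left(953 + 31\right) = 1826 \cdot 984 = 1796784$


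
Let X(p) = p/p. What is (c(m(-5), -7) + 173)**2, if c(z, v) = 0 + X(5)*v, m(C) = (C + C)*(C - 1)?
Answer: 27556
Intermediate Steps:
X(p) = 1
m(C) = 2*C*(-1 + C) (m(C) = (2*C)*(-1 + C) = 2*C*(-1 + C))
c(z, v) = v (c(z, v) = 0 + 1*v = 0 + v = v)
(c(m(-5), -7) + 173)**2 = (-7 + 173)**2 = 166**2 = 27556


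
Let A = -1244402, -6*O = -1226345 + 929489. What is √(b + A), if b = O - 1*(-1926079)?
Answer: √731153 ≈ 855.08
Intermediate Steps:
O = 49476 (O = -(-1226345 + 929489)/6 = -⅙*(-296856) = 49476)
b = 1975555 (b = 49476 - 1*(-1926079) = 49476 + 1926079 = 1975555)
√(b + A) = √(1975555 - 1244402) = √731153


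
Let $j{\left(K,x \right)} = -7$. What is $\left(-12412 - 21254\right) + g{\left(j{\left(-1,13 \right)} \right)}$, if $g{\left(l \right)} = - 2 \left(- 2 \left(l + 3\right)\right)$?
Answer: $-33682$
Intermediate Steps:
$g{\left(l \right)} = 12 + 4 l$ ($g{\left(l \right)} = - 2 \left(- 2 \left(3 + l\right)\right) = - 2 \left(-6 - 2 l\right) = 12 + 4 l$)
$\left(-12412 - 21254\right) + g{\left(j{\left(-1,13 \right)} \right)} = \left(-12412 - 21254\right) + \left(12 + 4 \left(-7\right)\right) = -33666 + \left(12 - 28\right) = -33666 - 16 = -33682$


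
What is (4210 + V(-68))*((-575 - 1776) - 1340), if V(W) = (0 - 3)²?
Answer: -15572329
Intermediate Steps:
V(W) = 9 (V(W) = (-3)² = 9)
(4210 + V(-68))*((-575 - 1776) - 1340) = (4210 + 9)*((-575 - 1776) - 1340) = 4219*(-2351 - 1340) = 4219*(-3691) = -15572329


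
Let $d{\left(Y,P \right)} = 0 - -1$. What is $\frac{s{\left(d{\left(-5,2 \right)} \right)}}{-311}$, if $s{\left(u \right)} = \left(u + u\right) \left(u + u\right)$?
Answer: $- \frac{4}{311} \approx -0.012862$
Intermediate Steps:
$d{\left(Y,P \right)} = 1$ ($d{\left(Y,P \right)} = 0 + 1 = 1$)
$s{\left(u \right)} = 4 u^{2}$ ($s{\left(u \right)} = 2 u 2 u = 4 u^{2}$)
$\frac{s{\left(d{\left(-5,2 \right)} \right)}}{-311} = \frac{4 \cdot 1^{2}}{-311} = 4 \cdot 1 \left(- \frac{1}{311}\right) = 4 \left(- \frac{1}{311}\right) = - \frac{4}{311}$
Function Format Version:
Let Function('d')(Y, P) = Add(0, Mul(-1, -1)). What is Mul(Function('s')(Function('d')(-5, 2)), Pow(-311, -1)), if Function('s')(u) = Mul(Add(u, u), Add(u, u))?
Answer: Rational(-4, 311) ≈ -0.012862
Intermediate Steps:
Function('d')(Y, P) = 1 (Function('d')(Y, P) = Add(0, 1) = 1)
Function('s')(u) = Mul(4, Pow(u, 2)) (Function('s')(u) = Mul(Mul(2, u), Mul(2, u)) = Mul(4, Pow(u, 2)))
Mul(Function('s')(Function('d')(-5, 2)), Pow(-311, -1)) = Mul(Mul(4, Pow(1, 2)), Pow(-311, -1)) = Mul(Mul(4, 1), Rational(-1, 311)) = Mul(4, Rational(-1, 311)) = Rational(-4, 311)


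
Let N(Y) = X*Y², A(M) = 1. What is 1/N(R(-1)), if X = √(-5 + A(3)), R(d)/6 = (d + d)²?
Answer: -I/1152 ≈ -0.00086806*I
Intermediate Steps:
R(d) = 24*d² (R(d) = 6*(d + d)² = 6*(2*d)² = 6*(4*d²) = 24*d²)
X = 2*I (X = √(-5 + 1) = √(-4) = 2*I ≈ 2.0*I)
N(Y) = 2*I*Y² (N(Y) = (2*I)*Y² = 2*I*Y²)
1/N(R(-1)) = 1/(2*I*(24*(-1)²)²) = 1/(2*I*(24*1)²) = 1/(2*I*24²) = 1/(2*I*576) = 1/(1152*I) = -I/1152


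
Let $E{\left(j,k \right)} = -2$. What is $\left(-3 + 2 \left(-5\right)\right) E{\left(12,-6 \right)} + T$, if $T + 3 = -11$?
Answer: $12$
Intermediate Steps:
$T = -14$ ($T = -3 - 11 = -14$)
$\left(-3 + 2 \left(-5\right)\right) E{\left(12,-6 \right)} + T = \left(-3 + 2 \left(-5\right)\right) \left(-2\right) - 14 = \left(-3 - 10\right) \left(-2\right) - 14 = \left(-13\right) \left(-2\right) - 14 = 26 - 14 = 12$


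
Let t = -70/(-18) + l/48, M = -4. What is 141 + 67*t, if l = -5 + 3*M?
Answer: 54407/144 ≈ 377.83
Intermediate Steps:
l = -17 (l = -5 + 3*(-4) = -5 - 12 = -17)
t = 509/144 (t = -70/(-18) - 17/48 = -70*(-1/18) - 17*1/48 = 35/9 - 17/48 = 509/144 ≈ 3.5347)
141 + 67*t = 141 + 67*(509/144) = 141 + 34103/144 = 54407/144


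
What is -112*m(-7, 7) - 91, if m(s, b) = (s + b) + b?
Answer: -875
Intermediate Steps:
m(s, b) = s + 2*b (m(s, b) = (b + s) + b = s + 2*b)
-112*m(-7, 7) - 91 = -112*(-7 + 2*7) - 91 = -112*(-7 + 14) - 91 = -112*7 - 91 = -784 - 91 = -875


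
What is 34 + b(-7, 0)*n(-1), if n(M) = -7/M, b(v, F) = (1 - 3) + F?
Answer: 20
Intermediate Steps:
b(v, F) = -2 + F
34 + b(-7, 0)*n(-1) = 34 + (-2 + 0)*(-7/(-1)) = 34 - (-14)*(-1) = 34 - 2*7 = 34 - 14 = 20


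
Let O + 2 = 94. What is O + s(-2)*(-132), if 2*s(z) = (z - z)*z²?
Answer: 92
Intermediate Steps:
O = 92 (O = -2 + 94 = 92)
s(z) = 0 (s(z) = ((z - z)*z²)/2 = (0*z²)/2 = (½)*0 = 0)
O + s(-2)*(-132) = 92 + 0*(-132) = 92 + 0 = 92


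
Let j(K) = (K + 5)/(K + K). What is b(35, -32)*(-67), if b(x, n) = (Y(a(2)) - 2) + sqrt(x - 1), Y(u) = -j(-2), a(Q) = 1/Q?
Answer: 335/4 - 67*sqrt(34) ≈ -306.92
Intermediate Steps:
a(Q) = 1/Q
j(K) = (5 + K)/(2*K) (j(K) = (5 + K)/((2*K)) = (5 + K)*(1/(2*K)) = (5 + K)/(2*K))
Y(u) = 3/4 (Y(u) = -(5 - 2)/(2*(-2)) = -(-1)*3/(2*2) = -1*(-3/4) = 3/4)
b(x, n) = -5/4 + sqrt(-1 + x) (b(x, n) = (3/4 - 2) + sqrt(x - 1) = -5/4 + sqrt(-1 + x))
b(35, -32)*(-67) = (-5/4 + sqrt(-1 + 35))*(-67) = (-5/4 + sqrt(34))*(-67) = 335/4 - 67*sqrt(34)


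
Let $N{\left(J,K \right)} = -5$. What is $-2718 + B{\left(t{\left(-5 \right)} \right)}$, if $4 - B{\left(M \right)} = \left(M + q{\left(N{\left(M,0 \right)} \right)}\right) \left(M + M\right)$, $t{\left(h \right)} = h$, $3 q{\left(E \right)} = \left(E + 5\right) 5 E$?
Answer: $-2764$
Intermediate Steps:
$q{\left(E \right)} = \frac{5 E \left(5 + E\right)}{3}$ ($q{\left(E \right)} = \frac{\left(E + 5\right) 5 E}{3} = \frac{\left(5 + E\right) 5 E}{3} = \frac{5 E \left(5 + E\right)}{3}$)
$B{\left(M \right)} = 4 - 2 M^{2}$ ($B{\left(M \right)} = 4 - \left(M + \frac{5}{3} \left(-5\right) \left(5 - 5\right)\right) \left(M + M\right) = 4 - \left(M + \frac{5}{3} \left(-5\right) 0\right) 2 M = 4 - \left(M + 0\right) 2 M = 4 - M 2 M = 4 - 2 M^{2}$)
$-2718 + B{\left(t{\left(-5 \right)} \right)} = -2718 + \left(4 - 2 \left(-5\right)^{2}\right) = -2718 + \left(4 - 50\right) = -2718 - 46 = -2764$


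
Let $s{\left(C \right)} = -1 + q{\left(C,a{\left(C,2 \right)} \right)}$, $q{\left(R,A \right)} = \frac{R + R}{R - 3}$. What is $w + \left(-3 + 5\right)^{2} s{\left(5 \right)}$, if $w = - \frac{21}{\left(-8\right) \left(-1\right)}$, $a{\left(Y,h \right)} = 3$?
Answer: $\frac{107}{8} \approx 13.375$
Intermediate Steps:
$q{\left(R,A \right)} = \frac{2 R}{-3 + R}$
$s{\left(C \right)} = -1 + \frac{2 C}{-3 + C}$
$w = - \frac{21}{8} \approx -2.625$
$w + \left(-3 + 5\right)^{2} s{\left(5 \right)} = - \frac{21}{8} + \left(-3 + 5\right)^{2} \frac{3 + 5}{-3 + 5} = - \frac{21}{8} + 2^{2} \cdot \frac{1}{2} \cdot 8 = - \frac{21}{8} + 4 \cdot \frac{1}{2} \cdot 8 = - \frac{21}{8} + 4 \cdot 4 = - \frac{21}{8} + 16 = \frac{107}{8}$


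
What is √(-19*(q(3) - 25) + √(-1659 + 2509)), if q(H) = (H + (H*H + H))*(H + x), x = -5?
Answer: √(1045 + 5*√34) ≈ 32.774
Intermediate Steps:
q(H) = (-5 + H)*(H² + 2*H) (q(H) = (H + (H*H + H))*(H - 5) = (H + (H² + H))*(-5 + H) = (H + (H + H²))*(-5 + H) = (H² + 2*H)*(-5 + H) = (-5 + H)*(H² + 2*H))
√(-19*(q(3) - 25) + √(-1659 + 2509)) = √(-19*(3*(-10 + 3² - 3*3) - 25) + √(-1659 + 2509)) = √(-19*(3*(-10 + 9 - 9) - 25) + √850) = √(-19*(3*(-10) - 25) + 5*√34) = √(-19*(-30 - 25) + 5*√34) = √(-19*(-55) + 5*√34) = √(1045 + 5*√34)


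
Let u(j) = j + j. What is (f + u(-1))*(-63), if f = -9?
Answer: 693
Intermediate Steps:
u(j) = 2*j
(f + u(-1))*(-63) = (-9 + 2*(-1))*(-63) = (-9 - 2)*(-63) = -11*(-63) = 693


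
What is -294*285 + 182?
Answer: -83608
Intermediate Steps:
-294*285 + 182 = -83790 + 182 = -83608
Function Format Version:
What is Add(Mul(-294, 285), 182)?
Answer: -83608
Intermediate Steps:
Add(Mul(-294, 285), 182) = Add(-83790, 182) = -83608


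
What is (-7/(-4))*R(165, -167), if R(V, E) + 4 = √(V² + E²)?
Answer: -7 + 7*√55114/4 ≈ 403.84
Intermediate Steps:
R(V, E) = -4 + √(E² + V²) (R(V, E) = -4 + √(V² + E²) = -4 + √(E² + V²))
(-7/(-4))*R(165, -167) = (-7/(-4))*(-4 + √((-167)² + 165²)) = (-7*(-¼))*(-4 + √(27889 + 27225)) = 7*(-4 + √55114)/4 = -7 + 7*√55114/4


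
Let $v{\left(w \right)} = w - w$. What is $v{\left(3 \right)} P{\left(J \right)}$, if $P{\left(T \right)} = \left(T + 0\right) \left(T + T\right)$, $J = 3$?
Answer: $0$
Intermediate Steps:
$v{\left(w \right)} = 0$
$P{\left(T \right)} = 2 T^{2}$ ($P{\left(T \right)} = T 2 T = 2 T^{2}$)
$v{\left(3 \right)} P{\left(J \right)} = 0 \cdot 2 \cdot 3^{2} = 0 \cdot 2 \cdot 9 = 0 \cdot 18 = 0$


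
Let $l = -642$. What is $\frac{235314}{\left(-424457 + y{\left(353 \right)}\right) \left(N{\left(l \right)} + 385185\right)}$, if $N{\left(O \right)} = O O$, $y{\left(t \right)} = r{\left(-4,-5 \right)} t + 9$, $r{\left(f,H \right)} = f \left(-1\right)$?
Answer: $- \frac{13073}{18739296198} \approx -6.9763 \cdot 10^{-7}$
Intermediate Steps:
$r{\left(f,H \right)} = - f$
$y{\left(t \right)} = 9 + 4 t$ ($y{\left(t \right)} = \left(-1\right) \left(-4\right) t + 9 = 4 t + 9 = 9 + 4 t$)
$N{\left(O \right)} = O^{2}$
$\frac{235314}{\left(-424457 + y{\left(353 \right)}\right) \left(N{\left(l \right)} + 385185\right)} = \frac{235314}{\left(-424457 + \left(9 + 4 \cdot 353\right)\right) \left(\left(-642\right)^{2} + 385185\right)} = \frac{235314}{\left(-424457 + \left(9 + 1412\right)\right) \left(412164 + 385185\right)} = \frac{235314}{\left(-424457 + 1421\right) 797349} = \frac{235314}{\left(-423036\right) 797349} = \frac{235314}{-337307331564} = 235314 \left(- \frac{1}{337307331564}\right) = - \frac{13073}{18739296198}$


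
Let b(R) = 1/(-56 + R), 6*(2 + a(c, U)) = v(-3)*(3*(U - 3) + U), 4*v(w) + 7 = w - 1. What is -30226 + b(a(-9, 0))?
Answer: -13027414/431 ≈ -30226.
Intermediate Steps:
v(w) = -2 + w/4 (v(w) = -7/4 + (w - 1)/4 = -7/4 + (-1 + w)/4 = -7/4 + (-1/4 + w/4) = -2 + w/4)
a(c, U) = 17/8 - 11*U/6 (a(c, U) = -2 + ((-2 + (1/4)*(-3))*(3*(U - 3) + U))/6 = -2 + ((-2 - 3/4)*(3*(-3 + U) + U))/6 = -2 + (-11*((-9 + 3*U) + U)/4)/6 = -2 + (-11*(-9 + 4*U)/4)/6 = -2 + (99/4 - 11*U)/6 = -2 + (33/8 - 11*U/6) = 17/8 - 11*U/6)
-30226 + b(a(-9, 0)) = -30226 + 1/(-56 + (17/8 - 11/6*0)) = -30226 + 1/(-56 + (17/8 + 0)) = -30226 + 1/(-56 + 17/8) = -30226 + 1/(-431/8) = -30226 - 8/431 = -13027414/431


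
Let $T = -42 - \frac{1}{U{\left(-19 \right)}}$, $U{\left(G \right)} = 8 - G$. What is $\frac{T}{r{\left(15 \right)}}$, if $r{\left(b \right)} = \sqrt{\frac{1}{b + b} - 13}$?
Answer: $\frac{1135 i \sqrt{11670}}{10503} \approx 11.674 i$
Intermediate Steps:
$r{\left(b \right)} = \sqrt{-13 + \frac{1}{2 b}}$ ($r{\left(b \right)} = \sqrt{\frac{1}{2 b} - 13} = \sqrt{-13 + \frac{1}{2 b}}$)
$T = - \frac{1135}{27}$ ($T = -42 - \frac{1}{8 - -19} = -42 - \frac{1}{8 + 19} = -42 - \frac{1}{27} = - \frac{1135}{27} \approx -42.037$)
$\frac{T}{r{\left(15 \right)}} = - \frac{1135}{27 \frac{\sqrt{-52 + \frac{2}{15}}}{2}} = - \frac{1135}{27 \frac{\sqrt{- \frac{778}{15}}}{2}} = - \frac{1135}{27 \frac{\frac{1}{15} i \sqrt{11670}}{2}} = - \frac{1135}{27 \frac{i \sqrt{11670}}{30}} = - \frac{1135 \left(- \frac{i \sqrt{11670}}{389}\right)}{27} = \frac{1135 i \sqrt{11670}}{10503}$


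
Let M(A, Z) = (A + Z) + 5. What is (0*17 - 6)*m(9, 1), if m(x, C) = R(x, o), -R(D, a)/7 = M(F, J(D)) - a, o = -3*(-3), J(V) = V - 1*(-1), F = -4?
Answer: 84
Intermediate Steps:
J(V) = 1 + V (J(V) = V + 1 = 1 + V)
o = 9
M(A, Z) = 5 + A + Z
R(D, a) = -14 - 7*D + 7*a (R(D, a) = -7*((5 - 4 + (1 + D)) - a) = -7*((2 + D) - a) = -7*(2 + D - a) = -14 - 7*D + 7*a)
m(x, C) = 49 - 7*x (m(x, C) = -14 - 7*x + 7*9 = -14 - 7*x + 63 = 49 - 7*x)
(0*17 - 6)*m(9, 1) = (0*17 - 6)*(49 - 7*9) = (0 - 6)*(49 - 63) = -6*(-14) = 84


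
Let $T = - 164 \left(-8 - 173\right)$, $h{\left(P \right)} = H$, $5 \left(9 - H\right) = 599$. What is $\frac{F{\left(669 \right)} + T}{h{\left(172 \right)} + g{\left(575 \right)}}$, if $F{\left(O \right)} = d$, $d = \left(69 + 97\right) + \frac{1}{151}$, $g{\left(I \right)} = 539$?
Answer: $\frac{22536755}{323291} \approx 69.71$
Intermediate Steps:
$d = \frac{25067}{151}$ ($d = 166 + \frac{1}{151} = \frac{25067}{151} \approx 166.01$)
$H = - \frac{554}{5}$ ($H = 9 - \frac{599}{5} = - \frac{554}{5} \approx -110.8$)
$h{\left(P \right)} = - \frac{554}{5}$
$F{\left(O \right)} = \frac{25067}{151}$
$T = 29684$ ($T = \left(-164\right) \left(-181\right) = 29684$)
$\frac{F{\left(669 \right)} + T}{h{\left(172 \right)} + g{\left(575 \right)}} = \frac{\frac{25067}{151} + 29684}{- \frac{554}{5} + 539} = \frac{4507351}{151 \cdot \frac{2141}{5}} = \frac{4507351}{151} \cdot \frac{5}{2141} = \frac{22536755}{323291}$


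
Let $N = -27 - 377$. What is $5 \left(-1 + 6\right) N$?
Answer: $-10100$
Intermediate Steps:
$N = -404$ ($N = -27 - 377 = -404$)
$5 \left(-1 + 6\right) N = 5 \left(-1 + 6\right) \left(-404\right) = 5 \cdot 5 \left(-404\right) = 25 \left(-404\right) = -10100$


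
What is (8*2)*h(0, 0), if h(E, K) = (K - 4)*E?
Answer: 0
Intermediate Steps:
h(E, K) = E*(-4 + K) (h(E, K) = (-4 + K)*E = E*(-4 + K))
(8*2)*h(0, 0) = (8*2)*(0*(-4 + 0)) = 16*(0*(-4)) = 16*0 = 0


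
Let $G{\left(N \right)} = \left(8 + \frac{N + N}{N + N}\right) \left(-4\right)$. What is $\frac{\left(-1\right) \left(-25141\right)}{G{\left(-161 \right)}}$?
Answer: $- \frac{25141}{36} \approx -698.36$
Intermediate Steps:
$G{\left(N \right)} = -36$ ($G{\left(N \right)} = \left(8 + \frac{2 N}{2 N}\right) \left(-4\right) = \left(8 + 2 N \frac{1}{2 N}\right) \left(-4\right) = \left(8 + 1\right) \left(-4\right) = 9 \left(-4\right) = -36$)
$\frac{\left(-1\right) \left(-25141\right)}{G{\left(-161 \right)}} = \frac{\left(-1\right) \left(-25141\right)}{-36} = 25141 \left(- \frac{1}{36}\right) = - \frac{25141}{36}$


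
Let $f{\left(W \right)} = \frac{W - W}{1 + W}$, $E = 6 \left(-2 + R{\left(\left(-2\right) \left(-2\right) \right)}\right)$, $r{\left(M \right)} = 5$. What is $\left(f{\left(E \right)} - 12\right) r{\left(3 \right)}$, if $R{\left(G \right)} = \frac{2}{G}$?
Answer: $-60$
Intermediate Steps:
$E = -9$ ($E = 6 \left(-2 + \frac{2}{\left(-2\right) \left(-2\right)}\right) = 6 \left(-2 + \frac{2}{4}\right) = 6 \left(-2 + 2 \cdot \frac{1}{4}\right) = 6 \left(-2 + \frac{1}{2}\right) = 6 \left(- \frac{3}{2}\right) = -9$)
$f{\left(W \right)} = 0$ ($f{\left(W \right)} = \frac{0}{1 + W} = 0$)
$\left(f{\left(E \right)} - 12\right) r{\left(3 \right)} = \left(0 - 12\right) 5 = \left(-12\right) 5 = -60$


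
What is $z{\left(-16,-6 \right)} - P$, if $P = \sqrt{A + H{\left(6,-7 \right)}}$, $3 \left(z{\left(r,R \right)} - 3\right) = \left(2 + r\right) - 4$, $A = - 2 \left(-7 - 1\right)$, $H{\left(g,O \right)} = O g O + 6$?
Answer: $-3 - 2 \sqrt{79} \approx -20.776$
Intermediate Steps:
$H{\left(g,O \right)} = 6 + g O^{2}$ ($H{\left(g,O \right)} = g O^{2} + 6 = 6 + g O^{2}$)
$A = 16$ ($A = \left(-2\right) \left(-8\right) = 16$)
$z{\left(r,R \right)} = \frac{7}{3} + \frac{r}{3}$ ($z{\left(r,R \right)} = 3 + \frac{\left(2 + r\right) - 4}{3} = 3 + \frac{-2 + r}{3} = 3 + \left(- \frac{2}{3} + \frac{r}{3}\right) = \frac{7}{3} + \frac{r}{3}$)
$P = 2 \sqrt{79}$ ($P = \sqrt{16 + \left(6 + 6 \left(-7\right)^{2}\right)} = \sqrt{16 + \left(6 + 6 \cdot 49\right)} = \sqrt{16 + \left(6 + 294\right)} = \sqrt{16 + 300} = \sqrt{316} = 2 \sqrt{79} \approx 17.776$)
$z{\left(-16,-6 \right)} - P = \left(\frac{7}{3} + \frac{1}{3} \left(-16\right)\right) - 2 \sqrt{79} = \left(\frac{7}{3} - \frac{16}{3}\right) - 2 \sqrt{79} = -3 - 2 \sqrt{79}$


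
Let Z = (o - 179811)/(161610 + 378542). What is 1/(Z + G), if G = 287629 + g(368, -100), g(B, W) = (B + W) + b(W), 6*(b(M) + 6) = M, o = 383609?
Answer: 810228/233244151045 ≈ 3.4737e-6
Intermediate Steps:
b(M) = -6 + M/6
g(B, W) = -6 + B + 7*W/6 (g(B, W) = (B + W) + (-6 + W/6) = -6 + B + 7*W/6)
G = 863623/3 (G = 287629 + (-6 + 368 + (7/6)*(-100)) = 287629 + (-6 + 368 - 350/3) = 287629 + 736/3 = 863623/3 ≈ 2.8787e+5)
Z = 101899/270076 (Z = (383609 - 179811)/(161610 + 378542) = 203798/540152 = 203798*(1/540152) = 101899/270076 ≈ 0.37730)
1/(Z + G) = 1/(101899/270076 + 863623/3) = 1/(233244151045/810228) = 810228/233244151045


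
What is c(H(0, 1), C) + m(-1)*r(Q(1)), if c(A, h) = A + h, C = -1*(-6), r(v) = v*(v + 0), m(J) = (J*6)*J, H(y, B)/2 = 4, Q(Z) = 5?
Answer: 164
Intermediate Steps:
H(y, B) = 8 (H(y, B) = 2*4 = 8)
m(J) = 6*J² (m(J) = (6*J)*J = 6*J²)
r(v) = v² (r(v) = v*v = v²)
C = 6
c(H(0, 1), C) + m(-1)*r(Q(1)) = (8 + 6) + (6*(-1)²)*5² = 14 + (6*1)*25 = 14 + 6*25 = 14 + 150 = 164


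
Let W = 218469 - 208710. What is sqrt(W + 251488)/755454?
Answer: sqrt(261247)/755454 ≈ 0.00067658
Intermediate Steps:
W = 9759
sqrt(W + 251488)/755454 = sqrt(9759 + 251488)/755454 = sqrt(261247)*(1/755454) = sqrt(261247)/755454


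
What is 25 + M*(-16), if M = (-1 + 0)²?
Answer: 9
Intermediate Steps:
M = 1 (M = (-1)² = 1)
25 + M*(-16) = 25 + 1*(-16) = 25 - 16 = 9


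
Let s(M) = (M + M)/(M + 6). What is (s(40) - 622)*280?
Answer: -3994480/23 ≈ -1.7367e+5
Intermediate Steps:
s(M) = 2*M/(6 + M) (s(M) = (2*M)/(6 + M) = 2*M/(6 + M))
(s(40) - 622)*280 = (2*40/(6 + 40) - 622)*280 = (2*40/46 - 622)*280 = (2*40*(1/46) - 622)*280 = (40/23 - 622)*280 = -14266/23*280 = -3994480/23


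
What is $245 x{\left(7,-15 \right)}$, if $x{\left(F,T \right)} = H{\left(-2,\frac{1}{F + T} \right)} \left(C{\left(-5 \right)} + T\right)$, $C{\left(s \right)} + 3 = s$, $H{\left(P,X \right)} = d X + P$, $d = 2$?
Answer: $\frac{50715}{4} \approx 12679.0$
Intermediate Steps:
$H{\left(P,X \right)} = P + 2 X$ ($H{\left(P,X \right)} = 2 X + P = P + 2 X$)
$C{\left(s \right)} = -3 + s$
$x{\left(F,T \right)} = \left(-8 + T\right) \left(-2 + \frac{2}{F + T}\right)$ ($x{\left(F,T \right)} = \left(-2 + \frac{2}{F + T}\right) \left(\left(-3 - 5\right) + T\right) = \left(-2 + \frac{2}{F + T}\right) \left(-8 + T\right) = \left(-8 + T\right) \left(-2 + \frac{2}{F + T}\right)$)
$245 x{\left(7,-15 \right)} = 245 \left(- \frac{2 \left(-8 - 15\right) \left(-1 + 7 - 15\right)}{7 - 15}\right) = 245 \left(\left(-2\right) \frac{1}{-8} \left(-23\right) \left(-9\right)\right) = 245 \left(\left(-2\right) \left(- \frac{1}{8}\right) \left(-23\right) \left(-9\right)\right) = 245 \cdot \frac{207}{4} = \frac{50715}{4}$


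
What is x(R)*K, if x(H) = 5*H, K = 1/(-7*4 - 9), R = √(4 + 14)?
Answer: -15*√2/37 ≈ -0.57333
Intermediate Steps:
R = 3*√2 (R = √18 = 3*√2 ≈ 4.2426)
K = -1/37 (K = 1/(-28 - 9) = 1/(-37) = -1/37 ≈ -0.027027)
x(R)*K = (5*(3*√2))*(-1/37) = (15*√2)*(-1/37) = -15*√2/37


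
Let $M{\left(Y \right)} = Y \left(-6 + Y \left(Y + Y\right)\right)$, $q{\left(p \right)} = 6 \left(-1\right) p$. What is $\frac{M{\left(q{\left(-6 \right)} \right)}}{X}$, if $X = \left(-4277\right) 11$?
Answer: $- \frac{93096}{47047} \approx -1.9788$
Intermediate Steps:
$q{\left(p \right)} = - 6 p$
$M{\left(Y \right)} = Y \left(-6 + 2 Y^{2}\right)$ ($M{\left(Y \right)} = Y \left(-6 + Y 2 Y\right) = Y \left(-6 + 2 Y^{2}\right)$)
$X = -47047$
$\frac{M{\left(q{\left(-6 \right)} \right)}}{X} = \frac{2 \left(\left(-6\right) \left(-6\right)\right) \left(-3 + \left(\left(-6\right) \left(-6\right)\right)^{2}\right)}{-47047} = 2 \cdot 36 \left(-3 + 36^{2}\right) \left(- \frac{1}{47047}\right) = 2 \cdot 36 \left(-3 + 1296\right) \left(- \frac{1}{47047}\right) = 2 \cdot 36 \cdot 1293 \left(- \frac{1}{47047}\right) = 93096 \left(- \frac{1}{47047}\right) = - \frac{93096}{47047}$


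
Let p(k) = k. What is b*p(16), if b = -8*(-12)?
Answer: 1536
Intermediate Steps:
b = 96
b*p(16) = 96*16 = 1536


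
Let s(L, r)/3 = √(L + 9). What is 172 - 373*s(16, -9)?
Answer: -5423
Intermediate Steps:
s(L, r) = 3*√(9 + L) (s(L, r) = 3*√(L + 9) = 3*√(9 + L))
172 - 373*s(16, -9) = 172 - 1119*√(9 + 16) = 172 - 1119*√25 = 172 - 1119*5 = 172 - 373*15 = 172 - 5595 = -5423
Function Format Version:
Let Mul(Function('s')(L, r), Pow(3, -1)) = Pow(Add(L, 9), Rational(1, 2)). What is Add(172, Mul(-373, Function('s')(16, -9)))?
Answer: -5423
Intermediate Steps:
Function('s')(L, r) = Mul(3, Pow(Add(9, L), Rational(1, 2))) (Function('s')(L, r) = Mul(3, Pow(Add(L, 9), Rational(1, 2))) = Mul(3, Pow(Add(9, L), Rational(1, 2))))
Add(172, Mul(-373, Function('s')(16, -9))) = Add(172, Mul(-373, Mul(3, Pow(Add(9, 16), Rational(1, 2))))) = Add(172, Mul(-373, Mul(3, Pow(25, Rational(1, 2))))) = Add(172, Mul(-373, Mul(3, 5))) = Add(172, Mul(-373, 15)) = Add(172, -5595) = -5423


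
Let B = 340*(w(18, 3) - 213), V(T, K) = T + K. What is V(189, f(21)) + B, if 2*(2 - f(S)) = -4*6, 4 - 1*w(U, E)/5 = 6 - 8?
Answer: -62017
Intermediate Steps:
w(U, E) = 30 (w(U, E) = 20 - 5*(6 - 8) = 20 - 5*(-2) = 20 + 10 = 30)
f(S) = 14 (f(S) = 2 - (-2)*6 = 2 - 1/2*(-24) = 2 + 12 = 14)
V(T, K) = K + T
B = -62220 (B = 340*(30 - 213) = 340*(-183) = -62220)
V(189, f(21)) + B = (14 + 189) - 62220 = 203 - 62220 = -62017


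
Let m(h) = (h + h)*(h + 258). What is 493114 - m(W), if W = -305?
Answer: 464444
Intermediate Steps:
m(h) = 2*h*(258 + h) (m(h) = (2*h)*(258 + h) = 2*h*(258 + h))
493114 - m(W) = 493114 - 2*(-305)*(258 - 305) = 493114 - 2*(-305)*(-47) = 493114 - 1*28670 = 493114 - 28670 = 464444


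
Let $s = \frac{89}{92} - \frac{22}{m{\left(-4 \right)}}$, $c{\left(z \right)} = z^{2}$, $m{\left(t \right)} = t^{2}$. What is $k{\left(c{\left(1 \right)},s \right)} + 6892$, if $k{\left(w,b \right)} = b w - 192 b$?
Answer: $\frac{1282453}{184} \approx 6969.9$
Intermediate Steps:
$s = - \frac{75}{184}$ ($s = \frac{89}{92} - \frac{22}{\left(-4\right)^{2}} = 89 \cdot \frac{1}{92} - \frac{22}{16} = \frac{89}{92} - \frac{11}{8} = - \frac{75}{184} \approx -0.40761$)
$k{\left(w,b \right)} = - 192 b + b w$
$k{\left(c{\left(1 \right)},s \right)} + 6892 = - \frac{75 \left(-192 + 1^{2}\right)}{184} + 6892 = - \frac{75 \left(-192 + 1\right)}{184} + 6892 = \left(- \frac{75}{184}\right) \left(-191\right) + 6892 = \frac{14325}{184} + 6892 = \frac{1282453}{184}$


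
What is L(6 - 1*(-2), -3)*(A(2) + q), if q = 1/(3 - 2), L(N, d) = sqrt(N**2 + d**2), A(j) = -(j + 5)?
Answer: -6*sqrt(73) ≈ -51.264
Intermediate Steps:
A(j) = -5 - j (A(j) = -(5 + j) = -5 - j)
q = 1 (q = 1/1 = 1)
L(6 - 1*(-2), -3)*(A(2) + q) = sqrt((6 - 1*(-2))**2 + (-3)**2)*((-5 - 1*2) + 1) = sqrt((6 + 2)**2 + 9)*((-5 - 2) + 1) = sqrt(8**2 + 9)*(-7 + 1) = sqrt(64 + 9)*(-6) = sqrt(73)*(-6) = -6*sqrt(73)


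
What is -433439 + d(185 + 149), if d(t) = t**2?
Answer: -321883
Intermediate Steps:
-433439 + d(185 + 149) = -433439 + (185 + 149)**2 = -433439 + 334**2 = -433439 + 111556 = -321883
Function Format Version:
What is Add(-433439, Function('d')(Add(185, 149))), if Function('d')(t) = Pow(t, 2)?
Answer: -321883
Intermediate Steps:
Add(-433439, Function('d')(Add(185, 149))) = Add(-433439, Pow(Add(185, 149), 2)) = Add(-433439, Pow(334, 2)) = Add(-433439, 111556) = -321883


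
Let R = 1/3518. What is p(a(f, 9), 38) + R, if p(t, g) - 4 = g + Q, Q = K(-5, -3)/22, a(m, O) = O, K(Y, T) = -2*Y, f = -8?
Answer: 1642917/38698 ≈ 42.455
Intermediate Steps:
R = 1/3518 ≈ 0.00028425
Q = 5/11 (Q = -2*(-5)/22 = 10*(1/22) = 5/11 ≈ 0.45455)
p(t, g) = 49/11 + g (p(t, g) = 4 + (g + 5/11) = 4 + (5/11 + g) = 49/11 + g)
p(a(f, 9), 38) + R = (49/11 + 38) + 1/3518 = 467/11 + 1/3518 = 1642917/38698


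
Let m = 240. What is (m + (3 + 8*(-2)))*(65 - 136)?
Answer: -16117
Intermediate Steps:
(m + (3 + 8*(-2)))*(65 - 136) = (240 + (3 + 8*(-2)))*(65 - 136) = (240 + (3 - 16))*(-71) = (240 - 13)*(-71) = 227*(-71) = -16117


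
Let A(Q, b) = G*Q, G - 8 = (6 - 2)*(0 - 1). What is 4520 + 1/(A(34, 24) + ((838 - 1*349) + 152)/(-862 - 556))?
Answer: 868777058/192207 ≈ 4520.0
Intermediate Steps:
G = 4 (G = 8 + (6 - 2)*(0 - 1) = 8 + 4*(-1) = 8 - 4 = 4)
A(Q, b) = 4*Q
4520 + 1/(A(34, 24) + ((838 - 1*349) + 152)/(-862 - 556)) = 4520 + 1/(4*34 + ((838 - 1*349) + 152)/(-862 - 556)) = 4520 + 1/(136 + ((838 - 349) + 152)/(-1418)) = 4520 + 1/(136 + (489 + 152)*(-1/1418)) = 4520 + 1/(136 + 641*(-1/1418)) = 4520 + 1/(136 - 641/1418) = 4520 + 1/(192207/1418) = 4520 + 1418/192207 = 868777058/192207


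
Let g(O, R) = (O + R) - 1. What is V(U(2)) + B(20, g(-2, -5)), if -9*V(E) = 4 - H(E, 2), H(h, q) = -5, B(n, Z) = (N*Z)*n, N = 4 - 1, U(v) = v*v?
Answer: -481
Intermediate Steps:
U(v) = v²
N = 3
g(O, R) = -1 + O + R
B(n, Z) = 3*Z*n (B(n, Z) = (3*Z)*n = 3*Z*n)
V(E) = -1 (V(E) = -(4 - 1*(-5))/9 = -(4 + 5)/9 = -⅑*9 = -1)
V(U(2)) + B(20, g(-2, -5)) = -1 + 3*(-1 - 2 - 5)*20 = -1 + 3*(-8)*20 = -1 - 480 = -481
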